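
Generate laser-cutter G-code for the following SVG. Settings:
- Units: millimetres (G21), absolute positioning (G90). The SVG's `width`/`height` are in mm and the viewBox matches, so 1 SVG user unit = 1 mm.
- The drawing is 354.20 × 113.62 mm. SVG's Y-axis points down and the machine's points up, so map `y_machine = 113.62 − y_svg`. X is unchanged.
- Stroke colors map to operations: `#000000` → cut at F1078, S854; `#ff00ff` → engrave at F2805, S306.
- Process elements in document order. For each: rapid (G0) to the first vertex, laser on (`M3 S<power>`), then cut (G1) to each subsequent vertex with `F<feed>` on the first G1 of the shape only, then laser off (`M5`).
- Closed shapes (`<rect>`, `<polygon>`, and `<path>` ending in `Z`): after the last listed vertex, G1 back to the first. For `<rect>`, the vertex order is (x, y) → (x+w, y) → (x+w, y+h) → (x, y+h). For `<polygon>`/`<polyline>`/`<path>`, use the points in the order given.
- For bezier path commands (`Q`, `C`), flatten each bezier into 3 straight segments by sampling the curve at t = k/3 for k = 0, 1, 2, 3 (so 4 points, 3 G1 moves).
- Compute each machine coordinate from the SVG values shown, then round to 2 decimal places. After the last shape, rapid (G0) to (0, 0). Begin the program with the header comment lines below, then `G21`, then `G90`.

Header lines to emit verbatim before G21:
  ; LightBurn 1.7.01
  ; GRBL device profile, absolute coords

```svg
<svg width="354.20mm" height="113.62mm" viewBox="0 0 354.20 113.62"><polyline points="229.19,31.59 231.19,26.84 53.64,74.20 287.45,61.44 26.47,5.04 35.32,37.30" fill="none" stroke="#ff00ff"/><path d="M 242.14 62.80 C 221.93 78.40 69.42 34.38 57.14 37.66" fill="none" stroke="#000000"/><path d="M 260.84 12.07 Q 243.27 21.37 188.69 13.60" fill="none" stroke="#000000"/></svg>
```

; LightBurn 1.7.01
; GRBL device profile, absolute coords
G21
G90
G0 X229.19 Y82.03
M3 S306
G1 X231.19 Y86.78 F2805
G1 X53.64 Y39.42
G1 X287.45 Y52.18
G1 X26.47 Y108.58
G1 X35.32 Y76.32
M5
G0 X242.14 Y50.82
M3 S854
G1 X187.92 Y51.13 F1078
G1 X106.07 Y67.43
G1 X57.14 Y75.96
M5
G0 X260.84 Y101.55
M3 S854
G1 X245.01 Y97.25 F1078
G1 X220.96 Y96.74
G1 X188.69 Y100.02
M5
G0 X0.00 Y0.00

Since the viewBox matches the mm dimensions, user units are millimetres directly. The only transform is the Y-flip y_m = 113.62 − y_svg.

Shape 1 is a open polyline drawn with `<polyline>`. Its stroke #ff00ff means engrave at S306, F2805. After flipping Y the toolpath is (229.19,82.03) → (231.19,86.78) → (53.64,39.42) → (287.45,52.18) → (26.47,108.58) → (35.32,76.32).

Shape 2 is a cubic bezier drawn with `<path>`. Its stroke #000000 means cut at S854, F1078. After flipping Y the toolpath is (242.14,50.82) → (187.92,51.13) → (106.07,67.43) → (57.14,75.96).

Shape 3 is a quadratic bezier drawn with `<path>`. Its stroke #000000 means cut at S854, F1078. After flipping Y the toolpath is (260.84,101.55) → (245.01,97.25) → (220.96,96.74) → (188.69,100.02).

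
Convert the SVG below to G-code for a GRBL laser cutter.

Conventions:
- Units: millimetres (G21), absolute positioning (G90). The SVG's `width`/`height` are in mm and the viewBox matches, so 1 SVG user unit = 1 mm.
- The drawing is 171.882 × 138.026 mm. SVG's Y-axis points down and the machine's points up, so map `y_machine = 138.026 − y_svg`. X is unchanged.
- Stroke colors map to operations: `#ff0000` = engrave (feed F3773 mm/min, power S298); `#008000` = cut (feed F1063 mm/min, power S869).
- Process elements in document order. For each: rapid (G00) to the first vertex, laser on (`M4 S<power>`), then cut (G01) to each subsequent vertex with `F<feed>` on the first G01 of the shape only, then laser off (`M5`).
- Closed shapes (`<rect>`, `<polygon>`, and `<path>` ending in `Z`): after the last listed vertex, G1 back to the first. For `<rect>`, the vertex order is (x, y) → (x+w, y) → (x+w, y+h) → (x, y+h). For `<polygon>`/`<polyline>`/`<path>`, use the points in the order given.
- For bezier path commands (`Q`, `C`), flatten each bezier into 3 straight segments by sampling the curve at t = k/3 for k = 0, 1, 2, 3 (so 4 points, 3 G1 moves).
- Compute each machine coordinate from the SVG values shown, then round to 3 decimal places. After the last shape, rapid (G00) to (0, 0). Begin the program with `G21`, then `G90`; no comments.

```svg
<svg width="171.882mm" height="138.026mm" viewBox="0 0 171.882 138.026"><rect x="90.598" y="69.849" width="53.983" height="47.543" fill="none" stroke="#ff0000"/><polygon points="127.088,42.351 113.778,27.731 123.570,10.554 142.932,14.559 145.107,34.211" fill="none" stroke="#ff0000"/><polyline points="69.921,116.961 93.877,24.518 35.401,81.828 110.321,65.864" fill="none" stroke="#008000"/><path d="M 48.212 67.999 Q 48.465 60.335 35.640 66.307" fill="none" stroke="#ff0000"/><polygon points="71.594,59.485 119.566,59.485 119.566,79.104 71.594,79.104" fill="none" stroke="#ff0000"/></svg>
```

G21
G90
G00 X90.598 Y68.177
M4 S298
G01 X144.581 Y68.177 F3773
G01 X144.581 Y20.634
G01 X90.598 Y20.634
G01 X90.598 Y68.177
M5
G00 X127.088 Y95.675
M4 S298
G01 X113.778 Y110.295 F3773
G01 X123.570 Y127.472
G01 X142.932 Y123.467
G01 X145.107 Y103.815
G01 X127.088 Y95.675
M5
G00 X69.921 Y21.065
M4 S869
G01 X93.877 Y113.508 F1063
G01 X35.401 Y56.198
G01 X110.321 Y72.162
M5
G00 X48.212 Y70.027
M4 S298
G01 X46.928 Y73.621 F3773
G01 X42.737 Y74.185
G01 X35.640 Y71.719
M5
G00 X71.594 Y78.541
M4 S298
G01 X119.566 Y78.541 F3773
G01 X119.566 Y58.922
G01 X71.594 Y58.922
G01 X71.594 Y78.541
M5
G00 X0.000 Y0.000

Since the viewBox matches the mm dimensions, user units are millimetres directly. The only transform is the Y-flip y_m = 138.026 − y_svg.

Shape 1 is a rectangle drawn with `<rect>`. Its stroke #ff0000 means engrave at S298, F3773. After flipping Y the toolpath is (90.598,68.177) → (144.581,68.177) → (144.581,20.634) → (90.598,20.634) → (90.598,68.177), returning to the start.

Shape 2 is a regular polygon drawn with `<polygon>`. Its stroke #ff0000 means engrave at S298, F3773. After flipping Y the toolpath is (127.088,95.675) → (113.778,110.295) → (123.570,127.472) → (142.932,123.467) → (145.107,103.815) → (127.088,95.675), returning to the start.

Shape 3 is a open polyline drawn with `<polyline>`. Its stroke #008000 means cut at S869, F1063. After flipping Y the toolpath is (69.921,21.065) → (93.877,113.508) → (35.401,56.198) → (110.321,72.162).

Shape 4 is a quadratic bezier drawn with `<path>`. Its stroke #ff0000 means engrave at S298, F3773. After flipping Y the toolpath is (48.212,70.027) → (46.928,73.621) → (42.737,74.185) → (35.640,71.719).

Shape 5 is a rectangle drawn with `<polygon>`. Its stroke #ff0000 means engrave at S298, F3773. After flipping Y the toolpath is (71.594,78.541) → (119.566,78.541) → (119.566,58.922) → (71.594,58.922) → (71.594,78.541), returning to the start.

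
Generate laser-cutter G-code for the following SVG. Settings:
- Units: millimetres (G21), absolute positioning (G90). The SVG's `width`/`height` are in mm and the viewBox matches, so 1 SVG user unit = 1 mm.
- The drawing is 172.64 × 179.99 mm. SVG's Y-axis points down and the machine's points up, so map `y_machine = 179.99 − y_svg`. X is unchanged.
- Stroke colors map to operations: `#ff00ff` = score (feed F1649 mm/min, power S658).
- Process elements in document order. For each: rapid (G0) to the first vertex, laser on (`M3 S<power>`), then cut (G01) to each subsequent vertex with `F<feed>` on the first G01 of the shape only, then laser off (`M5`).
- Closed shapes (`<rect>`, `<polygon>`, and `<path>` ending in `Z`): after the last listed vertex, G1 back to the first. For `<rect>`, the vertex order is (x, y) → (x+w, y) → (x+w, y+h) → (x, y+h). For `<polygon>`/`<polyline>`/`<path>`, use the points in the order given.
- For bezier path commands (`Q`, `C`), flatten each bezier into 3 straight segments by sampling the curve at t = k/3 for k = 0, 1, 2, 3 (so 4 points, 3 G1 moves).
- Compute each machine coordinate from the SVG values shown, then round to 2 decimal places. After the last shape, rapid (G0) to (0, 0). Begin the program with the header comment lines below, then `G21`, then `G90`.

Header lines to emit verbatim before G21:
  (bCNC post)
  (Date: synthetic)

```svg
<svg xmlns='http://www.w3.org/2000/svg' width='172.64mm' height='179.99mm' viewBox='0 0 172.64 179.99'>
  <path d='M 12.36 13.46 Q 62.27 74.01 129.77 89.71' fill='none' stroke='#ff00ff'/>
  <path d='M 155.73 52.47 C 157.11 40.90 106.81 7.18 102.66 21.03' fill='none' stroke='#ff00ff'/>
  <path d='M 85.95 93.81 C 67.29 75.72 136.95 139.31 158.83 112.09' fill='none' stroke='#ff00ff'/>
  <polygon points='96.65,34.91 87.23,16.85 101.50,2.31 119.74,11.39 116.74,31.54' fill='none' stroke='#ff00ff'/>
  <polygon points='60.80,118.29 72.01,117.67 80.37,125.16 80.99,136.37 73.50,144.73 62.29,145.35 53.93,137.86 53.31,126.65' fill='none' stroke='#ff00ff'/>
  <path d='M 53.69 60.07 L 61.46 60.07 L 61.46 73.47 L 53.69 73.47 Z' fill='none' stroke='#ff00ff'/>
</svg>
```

1 u = 1 mm; y_m = 179.99 − y.

[1] `<path>` quadratic bezier, #ff00ff→score S658 F1649: (12.36,166.53) → (47.59,131.15) → (86.72,105.73) → (129.77,90.28)

[2] `<path>` cubic bezier, #ff00ff→score S658 F1649: (155.73,127.52) → (143.51,143.89) → (118.57,159.54) → (102.66,158.96)

[3] `<path>` cubic bezier, #ff00ff→score S658 F1649: (85.95,86.18) → (91.69,83.43) → (126.06,64.56) → (158.83,67.90)

[4] `<polygon>` regular polygon, #ff00ff→score S658 F1649: (96.65,145.08) → (87.23,163.14) → (101.50,177.68) → (119.74,168.60) → (116.74,148.45) → (96.65,145.08) (closed)

[5] `<polygon>` regular polygon, #ff00ff→score S658 F1649: (60.80,61.70) → (72.01,62.32) → (80.37,54.83) → (80.99,43.62) → (73.50,35.26) → (62.29,34.64) → (53.93,42.13) → (53.31,53.34) → (60.80,61.70) (closed)

[6] `<path>` rectangle, #ff00ff→score S658 F1649: (53.69,119.92) → (61.46,119.92) → (61.46,106.52) → (53.69,106.52) → (53.69,119.92) (closed)

(bCNC post)
(Date: synthetic)
G21
G90
G0 X12.36 Y166.53
M3 S658
G01 X47.59 Y131.15 F1649
G01 X86.72 Y105.73
G01 X129.77 Y90.28
M5
G0 X155.73 Y127.52
M3 S658
G01 X143.51 Y143.89 F1649
G01 X118.57 Y159.54
G01 X102.66 Y158.96
M5
G0 X85.95 Y86.18
M3 S658
G01 X91.69 Y83.43 F1649
G01 X126.06 Y64.56
G01 X158.83 Y67.90
M5
G0 X96.65 Y145.08
M3 S658
G01 X87.23 Y163.14 F1649
G01 X101.50 Y177.68
G01 X119.74 Y168.60
G01 X116.74 Y148.45
G01 X96.65 Y145.08
M5
G0 X60.80 Y61.70
M3 S658
G01 X72.01 Y62.32 F1649
G01 X80.37 Y54.83
G01 X80.99 Y43.62
G01 X73.50 Y35.26
G01 X62.29 Y34.64
G01 X53.93 Y42.13
G01 X53.31 Y53.34
G01 X60.80 Y61.70
M5
G0 X53.69 Y119.92
M3 S658
G01 X61.46 Y119.92 F1649
G01 X61.46 Y106.52
G01 X53.69 Y106.52
G01 X53.69 Y119.92
M5
G0 X0.00 Y0.00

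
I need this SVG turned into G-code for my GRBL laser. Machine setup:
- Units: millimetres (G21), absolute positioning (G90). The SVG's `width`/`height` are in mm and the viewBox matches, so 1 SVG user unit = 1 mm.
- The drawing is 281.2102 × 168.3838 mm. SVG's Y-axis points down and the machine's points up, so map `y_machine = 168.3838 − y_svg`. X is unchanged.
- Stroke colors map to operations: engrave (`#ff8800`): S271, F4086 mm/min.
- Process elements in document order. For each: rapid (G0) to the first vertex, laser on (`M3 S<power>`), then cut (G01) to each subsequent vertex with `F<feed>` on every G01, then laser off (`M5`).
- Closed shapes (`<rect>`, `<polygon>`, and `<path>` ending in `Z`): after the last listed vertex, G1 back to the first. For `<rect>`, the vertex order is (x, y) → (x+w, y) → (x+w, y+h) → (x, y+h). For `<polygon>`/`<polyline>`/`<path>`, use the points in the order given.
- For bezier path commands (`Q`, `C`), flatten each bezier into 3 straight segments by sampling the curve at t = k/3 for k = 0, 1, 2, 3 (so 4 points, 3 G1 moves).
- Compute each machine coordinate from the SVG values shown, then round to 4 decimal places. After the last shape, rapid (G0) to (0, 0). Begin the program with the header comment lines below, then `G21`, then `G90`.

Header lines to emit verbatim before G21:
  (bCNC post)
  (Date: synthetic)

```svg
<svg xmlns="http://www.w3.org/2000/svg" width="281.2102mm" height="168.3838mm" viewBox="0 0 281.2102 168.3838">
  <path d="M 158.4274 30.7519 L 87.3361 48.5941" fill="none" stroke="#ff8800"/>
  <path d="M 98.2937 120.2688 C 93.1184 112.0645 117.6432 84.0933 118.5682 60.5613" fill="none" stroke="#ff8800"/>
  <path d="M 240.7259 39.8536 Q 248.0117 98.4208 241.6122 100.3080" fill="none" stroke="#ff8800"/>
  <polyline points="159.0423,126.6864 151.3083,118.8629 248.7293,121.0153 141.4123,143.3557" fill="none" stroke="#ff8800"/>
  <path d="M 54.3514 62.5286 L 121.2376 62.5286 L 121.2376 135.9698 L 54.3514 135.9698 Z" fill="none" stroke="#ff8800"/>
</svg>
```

1 u = 1 mm; y_m = 168.3838 − y.

[1] `<path>` line segment, #ff8800→engrave S271 F4086: (158.4274,137.6319) → (87.3361,119.7897)

[2] `<path>` cubic bezier, #ff8800→engrave S271 F4086: (98.2937,48.1150) → (101.0444,62.0117) → (111.7507,83.7073) → (118.5682,107.8225)

[3] `<path>` quadratic bezier, #ff8800→engrave S271 F4086: (240.7259,128.5302) → (244.0625,95.7832) → (244.3579,75.6317) → (241.6122,68.0758)

[4] `<polyline>` open polyline, #ff8800→engrave S271 F4086: (159.0423,41.6974) → (151.3083,49.5209) → (248.7293,47.3685) → (141.4123,25.0281)

[5] `<path>` rectangle, #ff8800→engrave S271 F4086: (54.3514,105.8552) → (121.2376,105.8552) → (121.2376,32.4140) → (54.3514,32.4140) → (54.3514,105.8552) (closed)

(bCNC post)
(Date: synthetic)
G21
G90
G0 X158.4274 Y137.6319
M3 S271
G01 X87.3361 Y119.7897 F4086
M5
G0 X98.2937 Y48.1150
M3 S271
G01 X101.0444 Y62.0117 F4086
G01 X111.7507 Y83.7073 F4086
G01 X118.5682 Y107.8225 F4086
M5
G0 X240.7259 Y128.5302
M3 S271
G01 X244.0625 Y95.7832 F4086
G01 X244.3579 Y75.6317 F4086
G01 X241.6122 Y68.0758 F4086
M5
G0 X159.0423 Y41.6974
M3 S271
G01 X151.3083 Y49.5209 F4086
G01 X248.7293 Y47.3685 F4086
G01 X141.4123 Y25.0281 F4086
M5
G0 X54.3514 Y105.8552
M3 S271
G01 X121.2376 Y105.8552 F4086
G01 X121.2376 Y32.4140 F4086
G01 X54.3514 Y32.4140 F4086
G01 X54.3514 Y105.8552 F4086
M5
G0 X0.0000 Y0.0000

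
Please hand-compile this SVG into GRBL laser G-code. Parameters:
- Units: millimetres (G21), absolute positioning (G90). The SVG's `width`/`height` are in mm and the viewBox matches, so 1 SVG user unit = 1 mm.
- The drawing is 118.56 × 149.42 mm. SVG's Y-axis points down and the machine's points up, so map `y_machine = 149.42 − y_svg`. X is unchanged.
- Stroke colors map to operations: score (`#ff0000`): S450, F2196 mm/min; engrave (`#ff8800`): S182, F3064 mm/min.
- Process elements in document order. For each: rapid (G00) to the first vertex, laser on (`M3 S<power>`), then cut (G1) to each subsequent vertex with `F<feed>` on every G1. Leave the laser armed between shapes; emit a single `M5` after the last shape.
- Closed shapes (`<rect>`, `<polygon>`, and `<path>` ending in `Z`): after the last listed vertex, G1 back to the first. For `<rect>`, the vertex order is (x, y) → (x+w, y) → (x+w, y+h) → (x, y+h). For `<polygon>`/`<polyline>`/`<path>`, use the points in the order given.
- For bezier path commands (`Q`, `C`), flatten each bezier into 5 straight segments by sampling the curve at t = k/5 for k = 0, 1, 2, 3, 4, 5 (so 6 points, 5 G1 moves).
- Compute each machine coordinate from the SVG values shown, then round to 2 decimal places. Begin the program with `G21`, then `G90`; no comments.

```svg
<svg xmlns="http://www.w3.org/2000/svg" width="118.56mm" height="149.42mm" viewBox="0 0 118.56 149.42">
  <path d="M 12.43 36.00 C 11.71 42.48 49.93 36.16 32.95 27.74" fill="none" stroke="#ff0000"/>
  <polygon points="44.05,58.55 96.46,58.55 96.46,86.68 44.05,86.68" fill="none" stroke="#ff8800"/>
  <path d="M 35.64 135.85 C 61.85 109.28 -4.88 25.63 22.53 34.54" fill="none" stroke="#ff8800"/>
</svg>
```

G21
G90
G00 X12.43 Y113.42
M3 S450
G1 X15.92 Y110.98 F2196
G1 X24.23 Y111.10 F2196
G1 X32.85 Y113.27 F2196
G1 X37.27 Y116.97 F2196
G1 X32.95 Y121.68 F2196
G00 X44.05 Y90.87
M3 S182
G1 X96.46 Y90.87 F3064
G1 X96.46 Y62.74 F3064
G1 X44.05 Y62.74 F3064
G1 X44.05 Y90.87 F3064
G00 X35.64 Y13.57
M3 S182
G1 X41.71 Y35.16 F3064
G1 X34.45 Y63.28 F3064
G1 X22.85 Y90.72 F3064
G1 X15.88 Y110.32 F3064
G1 X22.53 Y114.88 F3064
M5

1 u = 1 mm; y_m = 149.42 − y.

[1] `<path>` cubic bezier, #ff0000→score S450 F2196: (12.43,113.42) → (15.92,110.98) → (24.23,111.10) → (32.85,113.27) → (37.27,116.97) → (32.95,121.68)

[2] `<polygon>` rectangle, #ff8800→engrave S182 F3064: (44.05,90.87) → (96.46,90.87) → (96.46,62.74) → (44.05,62.74) → (44.05,90.87) (closed)

[3] `<path>` cubic bezier, #ff8800→engrave S182 F3064: (35.64,13.57) → (41.71,35.16) → (34.45,63.28) → (22.85,90.72) → (15.88,110.32) → (22.53,114.88)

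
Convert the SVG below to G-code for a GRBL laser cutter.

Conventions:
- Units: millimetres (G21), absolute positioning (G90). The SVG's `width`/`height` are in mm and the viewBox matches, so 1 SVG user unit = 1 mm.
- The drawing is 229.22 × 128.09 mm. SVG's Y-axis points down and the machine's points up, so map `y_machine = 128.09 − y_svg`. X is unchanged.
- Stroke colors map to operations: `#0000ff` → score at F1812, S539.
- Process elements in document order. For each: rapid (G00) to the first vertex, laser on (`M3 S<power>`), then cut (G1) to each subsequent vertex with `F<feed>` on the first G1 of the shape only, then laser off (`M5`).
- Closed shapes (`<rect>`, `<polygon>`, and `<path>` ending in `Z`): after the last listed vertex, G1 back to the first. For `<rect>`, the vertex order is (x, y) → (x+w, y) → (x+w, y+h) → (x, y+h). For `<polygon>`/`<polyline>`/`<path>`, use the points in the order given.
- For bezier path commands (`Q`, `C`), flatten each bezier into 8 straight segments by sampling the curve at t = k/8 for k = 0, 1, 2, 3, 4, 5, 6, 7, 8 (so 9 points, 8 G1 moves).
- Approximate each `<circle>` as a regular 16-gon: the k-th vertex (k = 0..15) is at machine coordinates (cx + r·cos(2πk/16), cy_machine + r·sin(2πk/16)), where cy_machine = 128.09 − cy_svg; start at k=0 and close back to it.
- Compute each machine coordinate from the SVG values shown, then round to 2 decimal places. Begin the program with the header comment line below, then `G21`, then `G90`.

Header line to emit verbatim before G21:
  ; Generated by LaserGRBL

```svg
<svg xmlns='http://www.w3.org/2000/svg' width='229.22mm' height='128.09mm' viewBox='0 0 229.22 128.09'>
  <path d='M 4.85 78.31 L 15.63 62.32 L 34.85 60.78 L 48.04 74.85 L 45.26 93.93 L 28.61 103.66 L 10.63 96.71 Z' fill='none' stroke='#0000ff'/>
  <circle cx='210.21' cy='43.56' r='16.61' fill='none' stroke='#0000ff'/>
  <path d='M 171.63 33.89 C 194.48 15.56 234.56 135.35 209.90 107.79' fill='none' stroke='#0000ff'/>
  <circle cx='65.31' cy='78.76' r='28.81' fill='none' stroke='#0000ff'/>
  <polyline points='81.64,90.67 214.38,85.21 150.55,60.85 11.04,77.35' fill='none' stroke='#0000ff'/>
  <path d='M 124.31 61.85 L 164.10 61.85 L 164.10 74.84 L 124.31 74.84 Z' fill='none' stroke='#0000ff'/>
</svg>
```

; Generated by LaserGRBL
G21
G90
G00 X4.85 Y49.78
M3 S539
G1 X15.63 Y65.77 F1812
G1 X34.85 Y67.31
G1 X48.04 Y53.24
G1 X45.26 Y34.16
G1 X28.61 Y24.43
G1 X10.63 Y31.38
G1 X4.85 Y49.78
M5
G00 X226.82 Y84.53
M3 S539
G1 X225.56 Y90.89 F1812
G1 X221.96 Y96.28
G1 X216.57 Y99.88
G1 X210.21 Y101.14
G1 X203.85 Y99.88
G1 X198.46 Y96.28
G1 X194.86 Y90.89
G1 X193.60 Y84.53
G1 X194.86 Y78.17
G1 X198.46 Y72.78
G1 X203.85 Y69.18
G1 X210.21 Y67.92
G1 X216.57 Y69.18
G1 X221.96 Y72.78
G1 X225.56 Y78.17
G1 X226.82 Y84.53
M5
G00 X171.63 Y94.20
M3 S539
G1 X180.85 Y95.16 F1812
G1 X190.72 Y86.51
G1 X200.28 Y71.61
G1 X208.58 Y53.79
G1 X214.65 Y36.40
G1 X217.54 Y22.80
G1 X216.27 Y16.31
G1 X209.90 Y20.30
M5
G00 X94.12 Y49.33
M3 S539
G1 X91.93 Y60.36 F1812
G1 X85.68 Y69.70
G1 X76.34 Y75.95
G1 X65.31 Y78.14
G1 X54.28 Y75.95
G1 X44.94 Y69.70
G1 X38.69 Y60.36
G1 X36.50 Y49.33
G1 X38.69 Y38.30
G1 X44.94 Y28.96
G1 X54.28 Y22.71
G1 X65.31 Y20.52
G1 X76.34 Y22.71
G1 X85.68 Y28.96
G1 X91.93 Y38.30
G1 X94.12 Y49.33
M5
G00 X81.64 Y37.42
M3 S539
G1 X214.38 Y42.88 F1812
G1 X150.55 Y67.24
G1 X11.04 Y50.74
M5
G00 X124.31 Y66.24
M3 S539
G1 X164.10 Y66.24 F1812
G1 X164.10 Y53.25
G1 X124.31 Y53.25
G1 X124.31 Y66.24
M5

1 u = 1 mm; y_m = 128.09 − y.

[1] `<path>` regular polygon, #0000ff→score S539 F1812: (4.85,49.78) → (15.63,65.77) → (34.85,67.31) → (48.04,53.24) → (45.26,34.16) → (28.61,24.43) → (10.63,31.38) → (4.85,49.78) (closed)

[2] `<circle>` circle, #0000ff→score S539 F1812: (226.82,84.53) → (225.56,90.89) → (221.96,96.28) → (216.57,99.88) → (210.21,101.14) → (203.85,99.88) → (198.46,96.28) → (194.86,90.89) → (193.60,84.53) → (194.86,78.17) → (198.46,72.78) → (203.85,69.18) → (210.21,67.92) → (216.57,69.18) → (221.96,72.78) → (225.56,78.17) → (226.82,84.53) (closed)

[3] `<path>` cubic bezier, #0000ff→score S539 F1812: (171.63,94.20) → (180.85,95.16) → (190.72,86.51) → (200.28,71.61) → (208.58,53.79) → (214.65,36.40) → (217.54,22.80) → (216.27,16.31) → (209.90,20.30)

[4] `<circle>` circle, #0000ff→score S539 F1812: (94.12,49.33) → (91.93,60.36) → (85.68,69.70) → (76.34,75.95) → (65.31,78.14) → (54.28,75.95) → (44.94,69.70) → (38.69,60.36) → (36.50,49.33) → (38.69,38.30) → (44.94,28.96) → (54.28,22.71) → (65.31,20.52) → (76.34,22.71) → (85.68,28.96) → (91.93,38.30) → (94.12,49.33) (closed)

[5] `<polyline>` open polyline, #0000ff→score S539 F1812: (81.64,37.42) → (214.38,42.88) → (150.55,67.24) → (11.04,50.74)

[6] `<path>` rectangle, #0000ff→score S539 F1812: (124.31,66.24) → (164.10,66.24) → (164.10,53.25) → (124.31,53.25) → (124.31,66.24) (closed)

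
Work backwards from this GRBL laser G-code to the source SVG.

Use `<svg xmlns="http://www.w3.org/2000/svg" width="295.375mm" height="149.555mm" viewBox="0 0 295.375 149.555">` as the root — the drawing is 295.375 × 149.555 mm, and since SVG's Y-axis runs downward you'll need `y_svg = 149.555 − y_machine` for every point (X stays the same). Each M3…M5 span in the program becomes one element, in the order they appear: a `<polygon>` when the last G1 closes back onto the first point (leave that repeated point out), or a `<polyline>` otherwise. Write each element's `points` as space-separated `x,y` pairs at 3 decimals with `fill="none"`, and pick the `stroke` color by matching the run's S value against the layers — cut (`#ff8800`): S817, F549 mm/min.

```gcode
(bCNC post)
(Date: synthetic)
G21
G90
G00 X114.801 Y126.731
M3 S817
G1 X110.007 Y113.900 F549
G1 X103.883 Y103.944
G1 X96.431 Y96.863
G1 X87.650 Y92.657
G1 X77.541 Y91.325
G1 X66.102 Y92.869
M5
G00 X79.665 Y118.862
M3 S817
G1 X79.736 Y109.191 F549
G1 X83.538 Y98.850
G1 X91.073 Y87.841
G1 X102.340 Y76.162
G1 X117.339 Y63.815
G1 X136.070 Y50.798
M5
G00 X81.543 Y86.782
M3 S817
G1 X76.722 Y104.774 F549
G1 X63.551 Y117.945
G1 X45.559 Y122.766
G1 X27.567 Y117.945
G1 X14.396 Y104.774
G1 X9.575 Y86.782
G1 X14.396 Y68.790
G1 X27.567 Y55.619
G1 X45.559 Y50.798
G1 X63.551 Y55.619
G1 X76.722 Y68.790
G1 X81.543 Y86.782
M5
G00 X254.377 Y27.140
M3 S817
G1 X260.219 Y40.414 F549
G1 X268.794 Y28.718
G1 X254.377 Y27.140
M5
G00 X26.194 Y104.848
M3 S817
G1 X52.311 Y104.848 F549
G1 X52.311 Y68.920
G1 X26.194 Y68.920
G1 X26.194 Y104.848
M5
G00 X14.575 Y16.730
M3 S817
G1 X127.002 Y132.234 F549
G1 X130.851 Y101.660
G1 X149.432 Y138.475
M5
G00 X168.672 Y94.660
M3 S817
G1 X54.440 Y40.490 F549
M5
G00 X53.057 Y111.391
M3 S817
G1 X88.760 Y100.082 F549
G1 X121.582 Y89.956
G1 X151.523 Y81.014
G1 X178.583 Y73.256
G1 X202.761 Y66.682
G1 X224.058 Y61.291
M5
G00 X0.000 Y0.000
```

<svg xmlns="http://www.w3.org/2000/svg" width="295.375mm" height="149.555mm" viewBox="0 0 295.375 149.555">
  <polyline points="114.801,22.824 110.007,35.655 103.883,45.611 96.431,52.692 87.650,56.898 77.541,58.230 66.102,56.686" fill="none" stroke="#ff8800"/>
  <polyline points="79.665,30.693 79.736,40.364 83.538,50.705 91.073,61.714 102.340,73.393 117.339,85.740 136.070,98.757" fill="none" stroke="#ff8800"/>
  <polygon points="81.543,62.773 76.722,44.781 63.551,31.610 45.559,26.789 27.567,31.610 14.396,44.781 9.575,62.773 14.396,80.765 27.567,93.936 45.559,98.757 63.551,93.936 76.722,80.765" fill="none" stroke="#ff8800"/>
  <polygon points="254.377,122.415 260.219,109.141 268.794,120.837" fill="none" stroke="#ff8800"/>
  <polygon points="26.194,44.707 52.311,44.707 52.311,80.635 26.194,80.635" fill="none" stroke="#ff8800"/>
  <polyline points="14.575,132.825 127.002,17.321 130.851,47.895 149.432,11.080" fill="none" stroke="#ff8800"/>
  <polyline points="168.672,54.895 54.440,109.065" fill="none" stroke="#ff8800"/>
  <polyline points="53.057,38.164 88.760,49.473 121.582,59.599 151.523,68.541 178.583,76.299 202.761,82.873 224.058,88.264" fill="none" stroke="#ff8800"/>
</svg>

Machine Y-up, SVG Y-down with viewBox height 149.555, so y_svg = 149.555 − y_machine; X carries over. Every run uses S817, so all elements get stroke `#ff8800` (cut).

Run 1: The run is open, so emit a `<polyline>` with points (Y-flipped): 114.801,22.824 110.007,35.655 103.883,45.611 96.431,52.692 87.650,56.898 77.541,58.230 66.102,56.686.

Run 2: The run is open, so emit a `<polyline>` with points (Y-flipped): 79.665,30.693 79.736,40.364 83.538,50.705 91.073,61.714 102.340,73.393 117.339,85.740 136.070,98.757.

Run 3: The run returns to its start, so emit a `<polygon>` with points (Y-flipped): 81.543,62.773 76.722,44.781 63.551,31.610 45.559,26.789 27.567,31.610 14.396,44.781 9.575,62.773 14.396,80.765 27.567,93.936 45.559,98.757 63.551,93.936 76.722,80.765.

Run 4: The run returns to its start, so emit a `<polygon>` with points (Y-flipped): 254.377,122.415 260.219,109.141 268.794,120.837.

Run 5: The run returns to its start, so emit a `<polygon>` with points (Y-flipped): 26.194,44.707 52.311,44.707 52.311,80.635 26.194,80.635.

Run 6: The run is open, so emit a `<polyline>` with points (Y-flipped): 14.575,132.825 127.002,17.321 130.851,47.895 149.432,11.080.

Run 7: The run is open, so emit a `<polyline>` with points (Y-flipped): 168.672,54.895 54.440,109.065.

Run 8: The run is open, so emit a `<polyline>` with points (Y-flipped): 53.057,38.164 88.760,49.473 121.582,59.599 151.523,68.541 178.583,76.299 202.761,82.873 224.058,88.264.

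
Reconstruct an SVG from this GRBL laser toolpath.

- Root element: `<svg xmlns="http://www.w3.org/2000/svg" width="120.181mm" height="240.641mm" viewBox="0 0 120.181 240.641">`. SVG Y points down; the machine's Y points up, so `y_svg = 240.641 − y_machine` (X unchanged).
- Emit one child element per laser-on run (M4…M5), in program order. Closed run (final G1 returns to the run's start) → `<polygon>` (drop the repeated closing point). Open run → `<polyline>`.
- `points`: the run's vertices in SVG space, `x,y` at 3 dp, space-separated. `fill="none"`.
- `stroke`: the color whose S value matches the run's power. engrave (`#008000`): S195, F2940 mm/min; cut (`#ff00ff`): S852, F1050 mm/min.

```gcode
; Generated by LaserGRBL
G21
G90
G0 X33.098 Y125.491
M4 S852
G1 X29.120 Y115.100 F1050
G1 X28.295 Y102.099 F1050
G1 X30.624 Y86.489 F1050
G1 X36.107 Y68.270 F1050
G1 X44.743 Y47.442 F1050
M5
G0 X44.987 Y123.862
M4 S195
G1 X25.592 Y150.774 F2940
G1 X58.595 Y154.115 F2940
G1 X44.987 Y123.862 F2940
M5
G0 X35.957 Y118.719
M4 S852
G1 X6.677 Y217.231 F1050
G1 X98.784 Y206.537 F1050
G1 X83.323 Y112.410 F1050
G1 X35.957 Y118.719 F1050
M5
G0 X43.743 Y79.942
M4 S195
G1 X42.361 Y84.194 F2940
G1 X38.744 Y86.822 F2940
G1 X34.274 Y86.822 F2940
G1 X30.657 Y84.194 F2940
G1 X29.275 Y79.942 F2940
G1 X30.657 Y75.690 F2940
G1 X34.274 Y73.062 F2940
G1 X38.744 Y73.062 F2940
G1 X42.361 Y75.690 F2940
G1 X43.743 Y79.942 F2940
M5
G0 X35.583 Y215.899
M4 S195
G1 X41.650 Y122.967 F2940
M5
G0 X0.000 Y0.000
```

Each laser-on run becomes one SVG element. Flip Y back into SVG space with y_svg = 240.641 − y_machine.

Run 1: the run's S852 means `#ff00ff` (cut). The run is open, so emit a `<polyline>` with points (Y-flipped): 33.098,115.150 29.120,125.541 28.295,138.542 30.624,154.152 36.107,172.371 44.743,193.199.

Run 2: S195 ⇒ engrave layer `#008000`. The run returns to its start, so emit a `<polygon>` with points (Y-flipped): 44.987,116.779 25.592,89.867 58.595,86.526.

Run 3: S852 ⇒ cut layer `#ff00ff`. The run returns to its start, so emit a `<polygon>` with points (Y-flipped): 35.957,121.922 6.677,23.410 98.784,34.104 83.323,128.231.

Run 4: S195 ⇒ engrave layer `#008000`. The run returns to its start, so emit a `<polygon>` with points (Y-flipped): 43.743,160.699 42.361,156.447 38.744,153.819 34.274,153.819 30.657,156.447 29.275,160.699 30.657,164.951 34.274,167.579 38.744,167.579 42.361,164.951.

Run 5: power S195 maps to stroke `#008000` (engrave). The run is open, so emit a `<polyline>` with points (Y-flipped): 35.583,24.742 41.650,117.674.

<svg xmlns="http://www.w3.org/2000/svg" width="120.181mm" height="240.641mm" viewBox="0 0 120.181 240.641">
  <polyline points="33.098,115.150 29.120,125.541 28.295,138.542 30.624,154.152 36.107,172.371 44.743,193.199" fill="none" stroke="#ff00ff"/>
  <polygon points="44.987,116.779 25.592,89.867 58.595,86.526" fill="none" stroke="#008000"/>
  <polygon points="35.957,121.922 6.677,23.410 98.784,34.104 83.323,128.231" fill="none" stroke="#ff00ff"/>
  <polygon points="43.743,160.699 42.361,156.447 38.744,153.819 34.274,153.819 30.657,156.447 29.275,160.699 30.657,164.951 34.274,167.579 38.744,167.579 42.361,164.951" fill="none" stroke="#008000"/>
  <polyline points="35.583,24.742 41.650,117.674" fill="none" stroke="#008000"/>
</svg>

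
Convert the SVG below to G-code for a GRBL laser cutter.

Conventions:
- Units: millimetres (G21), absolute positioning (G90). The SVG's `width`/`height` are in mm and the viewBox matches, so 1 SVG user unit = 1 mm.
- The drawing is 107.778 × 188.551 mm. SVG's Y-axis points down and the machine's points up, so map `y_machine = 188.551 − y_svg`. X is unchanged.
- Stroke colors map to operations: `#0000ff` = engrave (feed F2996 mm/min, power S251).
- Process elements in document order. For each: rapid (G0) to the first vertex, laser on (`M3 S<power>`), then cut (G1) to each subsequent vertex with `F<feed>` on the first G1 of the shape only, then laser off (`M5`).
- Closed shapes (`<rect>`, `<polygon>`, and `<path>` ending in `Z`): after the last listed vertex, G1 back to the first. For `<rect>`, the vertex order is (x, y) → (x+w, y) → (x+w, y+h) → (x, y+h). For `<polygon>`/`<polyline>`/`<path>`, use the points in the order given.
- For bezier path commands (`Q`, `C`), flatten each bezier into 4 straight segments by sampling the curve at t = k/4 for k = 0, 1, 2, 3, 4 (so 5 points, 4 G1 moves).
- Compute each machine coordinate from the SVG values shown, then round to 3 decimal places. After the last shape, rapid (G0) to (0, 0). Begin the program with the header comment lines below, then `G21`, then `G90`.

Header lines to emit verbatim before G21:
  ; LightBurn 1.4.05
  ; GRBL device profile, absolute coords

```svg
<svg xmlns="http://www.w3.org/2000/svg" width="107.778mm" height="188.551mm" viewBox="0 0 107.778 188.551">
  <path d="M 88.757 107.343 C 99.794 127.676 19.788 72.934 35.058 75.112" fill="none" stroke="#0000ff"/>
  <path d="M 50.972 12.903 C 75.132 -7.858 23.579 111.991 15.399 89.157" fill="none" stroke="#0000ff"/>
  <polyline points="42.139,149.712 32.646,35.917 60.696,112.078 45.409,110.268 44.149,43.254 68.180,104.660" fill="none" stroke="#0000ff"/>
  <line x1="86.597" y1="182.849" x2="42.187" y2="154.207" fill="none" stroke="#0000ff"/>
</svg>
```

; LightBurn 1.4.05
; GRBL device profile, absolute coords
G21
G90
G0 X88.757 Y81.208
M3 S251
G1 X82.875 Y77.972 F2996
G1 X60.320 Y90.515
G1 X38.559 Y106.462
G1 X35.058 Y113.439
M5
G0 X50.972 Y175.648
M3 S251
G1 X56.757 Y169.281 F2996
G1 X45.313 Y136.744
G1 X27.806 Y104.595
G1 X15.399 Y99.394
M5
G0 X42.139 Y38.839
M3 S251
G1 X32.646 Y152.634 F2996
G1 X60.696 Y76.473
G1 X45.409 Y78.283
G1 X44.149 Y145.297
G1 X68.180 Y83.891
M5
G0 X86.597 Y5.702
M3 S251
G1 X42.187 Y34.344 F2996
M5
G0 X0.000 Y0.000

1 u = 1 mm; y_m = 188.551 − y.

[1] `<path>` cubic bezier, #0000ff→engrave S251 F2996: (88.757,81.208) → (82.875,77.972) → (60.320,90.515) → (38.559,106.462) → (35.058,113.439)

[2] `<path>` cubic bezier, #0000ff→engrave S251 F2996: (50.972,175.648) → (56.757,169.281) → (45.313,136.744) → (27.806,104.595) → (15.399,99.394)

[3] `<polyline>` open polyline, #0000ff→engrave S251 F2996: (42.139,38.839) → (32.646,152.634) → (60.696,76.473) → (45.409,78.283) → (44.149,145.297) → (68.180,83.891)

[4] `<line>` line segment, #0000ff→engrave S251 F2996: (86.597,5.702) → (42.187,34.344)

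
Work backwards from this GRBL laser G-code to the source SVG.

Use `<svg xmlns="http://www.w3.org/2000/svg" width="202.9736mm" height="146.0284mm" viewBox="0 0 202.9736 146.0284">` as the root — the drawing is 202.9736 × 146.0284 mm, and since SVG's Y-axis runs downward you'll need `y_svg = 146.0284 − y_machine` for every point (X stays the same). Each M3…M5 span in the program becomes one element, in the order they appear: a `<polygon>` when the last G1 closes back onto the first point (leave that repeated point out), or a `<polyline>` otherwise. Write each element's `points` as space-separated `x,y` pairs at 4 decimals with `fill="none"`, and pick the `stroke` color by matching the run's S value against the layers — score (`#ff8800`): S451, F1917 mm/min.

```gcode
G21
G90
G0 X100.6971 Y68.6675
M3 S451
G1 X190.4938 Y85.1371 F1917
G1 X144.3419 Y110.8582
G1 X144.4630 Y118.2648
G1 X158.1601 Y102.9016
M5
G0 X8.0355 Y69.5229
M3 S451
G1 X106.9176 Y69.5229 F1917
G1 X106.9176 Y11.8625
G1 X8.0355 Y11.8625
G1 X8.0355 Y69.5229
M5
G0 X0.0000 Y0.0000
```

<svg xmlns="http://www.w3.org/2000/svg" width="202.9736mm" height="146.0284mm" viewBox="0 0 202.9736 146.0284">
  <polyline points="100.6971,77.3609 190.4938,60.8913 144.3419,35.1702 144.4630,27.7636 158.1601,43.1268" fill="none" stroke="#ff8800"/>
  <polygon points="8.0355,76.5055 106.9176,76.5055 106.9176,134.1659 8.0355,134.1659" fill="none" stroke="#ff8800"/>
</svg>

y_svg = 146.0284 − y_m. Every run uses S451, so all elements get stroke `#ff8800` (score).

[1] open run; points: 100.6971,77.3609 190.4938,60.8913 144.3419,35.1702 144.4630,27.7636 158.1601,43.1268

[2] closed run; points: 8.0355,76.5055 106.9176,76.5055 106.9176,134.1659 8.0355,134.1659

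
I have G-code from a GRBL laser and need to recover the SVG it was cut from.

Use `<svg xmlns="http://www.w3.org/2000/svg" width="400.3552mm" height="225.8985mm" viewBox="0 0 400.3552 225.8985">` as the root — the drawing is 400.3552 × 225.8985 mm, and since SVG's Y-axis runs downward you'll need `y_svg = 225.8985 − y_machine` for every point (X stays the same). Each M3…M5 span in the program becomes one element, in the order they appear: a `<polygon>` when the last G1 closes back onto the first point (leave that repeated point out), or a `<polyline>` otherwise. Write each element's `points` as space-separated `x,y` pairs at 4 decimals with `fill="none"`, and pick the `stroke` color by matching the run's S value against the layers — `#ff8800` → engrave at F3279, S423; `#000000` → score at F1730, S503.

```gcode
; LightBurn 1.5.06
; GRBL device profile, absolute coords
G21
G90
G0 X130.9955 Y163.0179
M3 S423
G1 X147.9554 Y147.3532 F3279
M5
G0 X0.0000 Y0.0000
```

Each laser-on run becomes one SVG element. Flip Y back into SVG space with y_svg = 225.8985 − y_machine. Every run uses S423, so all elements get stroke `#ff8800` (engrave).

Run 1: The run is open, so emit a `<polyline>` with points (Y-flipped): 130.9955,62.8806 147.9554,78.5453.

<svg xmlns="http://www.w3.org/2000/svg" width="400.3552mm" height="225.8985mm" viewBox="0 0 400.3552 225.8985">
  <polyline points="130.9955,62.8806 147.9554,78.5453" fill="none" stroke="#ff8800"/>
</svg>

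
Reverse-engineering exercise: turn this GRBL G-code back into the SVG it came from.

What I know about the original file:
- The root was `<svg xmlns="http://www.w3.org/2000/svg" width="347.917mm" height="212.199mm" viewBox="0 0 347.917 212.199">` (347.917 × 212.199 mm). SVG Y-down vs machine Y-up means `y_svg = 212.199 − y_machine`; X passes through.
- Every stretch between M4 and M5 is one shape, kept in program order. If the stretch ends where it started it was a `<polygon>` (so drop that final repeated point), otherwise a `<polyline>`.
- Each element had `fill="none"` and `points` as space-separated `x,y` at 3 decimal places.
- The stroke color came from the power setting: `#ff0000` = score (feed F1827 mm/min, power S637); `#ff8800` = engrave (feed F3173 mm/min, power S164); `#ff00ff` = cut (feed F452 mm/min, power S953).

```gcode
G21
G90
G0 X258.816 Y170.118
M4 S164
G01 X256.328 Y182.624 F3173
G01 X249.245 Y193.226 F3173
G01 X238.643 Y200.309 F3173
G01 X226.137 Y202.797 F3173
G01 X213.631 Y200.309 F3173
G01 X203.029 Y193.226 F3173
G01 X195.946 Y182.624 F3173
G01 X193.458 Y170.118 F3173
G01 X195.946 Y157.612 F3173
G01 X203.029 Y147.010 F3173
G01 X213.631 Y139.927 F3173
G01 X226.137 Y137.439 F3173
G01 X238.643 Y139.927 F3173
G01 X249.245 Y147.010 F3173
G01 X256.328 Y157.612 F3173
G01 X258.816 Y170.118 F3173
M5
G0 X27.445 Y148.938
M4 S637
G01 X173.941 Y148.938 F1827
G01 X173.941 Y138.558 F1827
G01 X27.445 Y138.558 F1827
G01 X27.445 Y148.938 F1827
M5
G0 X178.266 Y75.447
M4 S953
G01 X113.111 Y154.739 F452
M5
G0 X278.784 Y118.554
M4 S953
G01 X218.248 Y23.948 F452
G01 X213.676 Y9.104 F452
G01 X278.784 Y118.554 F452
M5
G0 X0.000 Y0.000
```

Each laser-on run becomes one SVG element. Flip Y back into SVG space with y_svg = 212.199 − y_machine.

Run 1: power S164 maps to stroke `#ff8800` (engrave). The run returns to its start, so emit a `<polygon>` with points (Y-flipped): 258.816,42.081 256.328,29.575 249.245,18.973 238.643,11.890 226.137,9.402 213.631,11.890 203.029,18.973 195.946,29.575 193.458,42.081 195.946,54.587 203.029,65.189 213.631,72.272 226.137,74.760 238.643,72.272 249.245,65.189 256.328,54.587.

Run 2: the run's S637 means `#ff0000` (score). The run returns to its start, so emit a `<polygon>` with points (Y-flipped): 27.445,63.261 173.941,63.261 173.941,73.641 27.445,73.641.

Run 3: S953 ⇒ cut layer `#ff00ff`. The run is open, so emit a `<polyline>` with points (Y-flipped): 178.266,136.752 113.111,57.460.

Run 4: S953 ⇒ cut layer `#ff00ff`. The run returns to its start, so emit a `<polygon>` with points (Y-flipped): 278.784,93.645 218.248,188.251 213.676,203.095.

<svg xmlns="http://www.w3.org/2000/svg" width="347.917mm" height="212.199mm" viewBox="0 0 347.917 212.199">
  <polygon points="258.816,42.081 256.328,29.575 249.245,18.973 238.643,11.890 226.137,9.402 213.631,11.890 203.029,18.973 195.946,29.575 193.458,42.081 195.946,54.587 203.029,65.189 213.631,72.272 226.137,74.760 238.643,72.272 249.245,65.189 256.328,54.587" fill="none" stroke="#ff8800"/>
  <polygon points="27.445,63.261 173.941,63.261 173.941,73.641 27.445,73.641" fill="none" stroke="#ff0000"/>
  <polyline points="178.266,136.752 113.111,57.460" fill="none" stroke="#ff00ff"/>
  <polygon points="278.784,93.645 218.248,188.251 213.676,203.095" fill="none" stroke="#ff00ff"/>
</svg>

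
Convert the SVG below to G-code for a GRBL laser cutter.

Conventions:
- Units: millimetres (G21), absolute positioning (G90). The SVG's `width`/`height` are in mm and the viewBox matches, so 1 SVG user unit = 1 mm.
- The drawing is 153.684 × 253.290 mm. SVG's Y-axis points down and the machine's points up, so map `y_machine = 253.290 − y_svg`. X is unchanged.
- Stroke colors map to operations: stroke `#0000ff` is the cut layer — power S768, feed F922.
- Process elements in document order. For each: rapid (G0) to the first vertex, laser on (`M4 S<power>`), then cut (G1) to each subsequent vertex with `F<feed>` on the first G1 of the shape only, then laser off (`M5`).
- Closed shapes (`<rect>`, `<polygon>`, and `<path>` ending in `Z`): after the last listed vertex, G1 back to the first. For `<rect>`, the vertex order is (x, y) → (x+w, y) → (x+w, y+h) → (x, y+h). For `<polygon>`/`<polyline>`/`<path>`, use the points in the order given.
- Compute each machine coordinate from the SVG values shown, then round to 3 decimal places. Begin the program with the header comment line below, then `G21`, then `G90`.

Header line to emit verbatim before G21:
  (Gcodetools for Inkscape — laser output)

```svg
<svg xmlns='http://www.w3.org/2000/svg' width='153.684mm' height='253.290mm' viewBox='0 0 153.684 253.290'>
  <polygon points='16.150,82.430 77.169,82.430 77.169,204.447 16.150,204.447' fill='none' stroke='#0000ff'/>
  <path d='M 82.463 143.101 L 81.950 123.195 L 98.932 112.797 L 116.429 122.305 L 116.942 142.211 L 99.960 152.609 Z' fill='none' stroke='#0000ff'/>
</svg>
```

(Gcodetools for Inkscape — laser output)
G21
G90
G0 X16.150 Y170.860
M4 S768
G1 X77.169 Y170.860 F922
G1 X77.169 Y48.843
G1 X16.150 Y48.843
G1 X16.150 Y170.860
M5
G0 X82.463 Y110.189
M4 S768
G1 X81.950 Y130.095 F922
G1 X98.932 Y140.493
G1 X116.429 Y130.985
G1 X116.942 Y111.079
G1 X99.960 Y100.681
G1 X82.463 Y110.189
M5

Since the viewBox matches the mm dimensions, user units are millimetres directly. The only transform is the Y-flip y_m = 253.290 − y_svg.

Shape 1 is a rectangle drawn with `<polygon>`. Its stroke #0000ff means cut at S768, F922. After flipping Y the toolpath is (16.150,170.860) → (77.169,170.860) → (77.169,48.843) → (16.150,48.843) → (16.150,170.860), returning to the start.

Shape 2 is a regular polygon drawn with `<path>`. Its stroke #0000ff means cut at S768, F922. After flipping Y the toolpath is (82.463,110.189) → (81.950,130.095) → (98.932,140.493) → (116.429,130.985) → (116.942,111.079) → (99.960,100.681) → (82.463,110.189), returning to the start.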